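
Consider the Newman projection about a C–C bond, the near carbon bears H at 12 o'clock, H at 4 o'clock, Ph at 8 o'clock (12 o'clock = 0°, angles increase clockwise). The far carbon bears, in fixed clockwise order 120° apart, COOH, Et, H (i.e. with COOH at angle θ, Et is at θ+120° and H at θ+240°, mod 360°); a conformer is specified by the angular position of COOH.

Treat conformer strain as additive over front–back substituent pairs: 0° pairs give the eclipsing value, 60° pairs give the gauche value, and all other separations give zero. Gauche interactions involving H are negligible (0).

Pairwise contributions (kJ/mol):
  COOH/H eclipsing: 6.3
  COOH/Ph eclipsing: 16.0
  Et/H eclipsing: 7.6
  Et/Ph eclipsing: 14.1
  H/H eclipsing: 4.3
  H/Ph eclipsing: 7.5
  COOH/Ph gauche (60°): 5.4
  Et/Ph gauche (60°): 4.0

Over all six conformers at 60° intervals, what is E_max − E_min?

COOH at 0° (eclipsed): H–COOH eclipsed, H–Et eclipsed, Ph–H eclipsed; 6.3 + 7.6 + 7.5 = 21.4 kJ/mol.
COOH at 60° (staggered): Ph–Et gauche; 4.0 = 4.0 kJ/mol.
COOH at 120° (eclipsed): H–H eclipsed, H–COOH eclipsed, Ph–Et eclipsed; 4.3 + 6.3 + 14.1 = 24.7 kJ/mol.
COOH at 180° (staggered): Ph–COOH gauche, Ph–Et gauche; 5.4 + 4.0 = 9.4 kJ/mol.
COOH at 240° (eclipsed): H–Et eclipsed, H–H eclipsed, Ph–COOH eclipsed; 7.6 + 4.3 + 16.0 = 27.9 kJ/mol.
COOH at 300° (staggered): Ph–COOH gauche; 5.4 = 5.4 kJ/mol.
Max at 240° (27.9 kJ/mol), min at 60° (4.0 kJ/mol); barrier = 23.9 kJ/mol.

23.9 kJ/mol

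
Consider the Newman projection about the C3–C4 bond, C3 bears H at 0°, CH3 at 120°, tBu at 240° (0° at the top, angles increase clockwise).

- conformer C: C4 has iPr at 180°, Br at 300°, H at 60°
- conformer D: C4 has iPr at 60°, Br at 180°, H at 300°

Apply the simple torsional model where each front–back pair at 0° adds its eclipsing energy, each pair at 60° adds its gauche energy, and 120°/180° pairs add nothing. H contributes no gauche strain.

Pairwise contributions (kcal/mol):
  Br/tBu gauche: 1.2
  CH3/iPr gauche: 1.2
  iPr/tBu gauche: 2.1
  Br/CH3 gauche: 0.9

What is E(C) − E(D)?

C (staggered): CH3(120°)/iPr(180°) gauche 1.2; tBu(240°)/iPr(180°) gauche 2.1; tBu(240°)/Br(300°) gauche 1.2 → 4.5 kcal/mol.
D (staggered): CH3(120°)/iPr(60°) gauche 1.2; CH3(120°)/Br(180°) gauche 0.9; tBu(240°)/Br(180°) gauche 1.2 → 3.3 kcal/mol.
E(C) − E(D) = 4.5 − 3.3 = +1.2 kcal/mol.

+1.2 kcal/mol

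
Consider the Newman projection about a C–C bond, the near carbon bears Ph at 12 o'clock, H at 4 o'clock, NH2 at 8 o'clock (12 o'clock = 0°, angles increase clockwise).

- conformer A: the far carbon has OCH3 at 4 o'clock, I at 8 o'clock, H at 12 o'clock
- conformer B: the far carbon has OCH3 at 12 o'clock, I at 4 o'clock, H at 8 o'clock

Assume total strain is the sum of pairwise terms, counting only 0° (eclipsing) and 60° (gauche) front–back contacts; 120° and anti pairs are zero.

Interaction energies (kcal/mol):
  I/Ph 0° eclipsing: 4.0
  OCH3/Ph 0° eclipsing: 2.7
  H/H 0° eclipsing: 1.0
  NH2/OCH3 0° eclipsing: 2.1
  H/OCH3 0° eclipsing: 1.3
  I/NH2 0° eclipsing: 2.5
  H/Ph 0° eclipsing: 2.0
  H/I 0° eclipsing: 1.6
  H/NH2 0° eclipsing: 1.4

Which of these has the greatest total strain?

A (eclipsed): Ph(0°)/H(0°) eclipsed 2.0; H(120°)/OCH3(120°) eclipsed 1.3; NH2(240°)/I(240°) eclipsed 2.5 → 5.8 kcal/mol.
B (eclipsed): Ph(0°)/OCH3(0°) eclipsed 2.7; H(120°)/I(120°) eclipsed 1.6; NH2(240°)/H(240°) eclipsed 1.4 → 5.7 kcal/mol.
A has the highest total (5.8 kcal/mol).

A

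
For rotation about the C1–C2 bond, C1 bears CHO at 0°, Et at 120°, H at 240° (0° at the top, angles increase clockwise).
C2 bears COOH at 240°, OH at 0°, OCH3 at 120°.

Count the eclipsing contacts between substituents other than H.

2

Non-H eclipsing pairs: CHO(0°)/OH(0°); Et(120°)/OCH3(120°) — 2 interactions.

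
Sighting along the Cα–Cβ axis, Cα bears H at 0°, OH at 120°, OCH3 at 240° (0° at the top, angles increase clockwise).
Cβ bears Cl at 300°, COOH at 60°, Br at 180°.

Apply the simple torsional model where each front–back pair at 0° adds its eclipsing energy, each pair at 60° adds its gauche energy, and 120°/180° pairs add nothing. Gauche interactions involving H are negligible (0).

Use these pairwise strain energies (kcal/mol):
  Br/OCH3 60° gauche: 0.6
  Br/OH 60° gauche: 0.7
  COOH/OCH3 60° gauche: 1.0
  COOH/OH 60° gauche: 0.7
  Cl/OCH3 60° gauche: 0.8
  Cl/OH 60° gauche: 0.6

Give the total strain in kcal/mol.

This conformer (staggered): OH–COOH gauche, OH–Br gauche, OCH3–Cl gauche, OCH3–Br gauche; 0.7 + 0.7 + 0.8 + 0.6 = 2.8 kcal/mol.

2.8 kcal/mol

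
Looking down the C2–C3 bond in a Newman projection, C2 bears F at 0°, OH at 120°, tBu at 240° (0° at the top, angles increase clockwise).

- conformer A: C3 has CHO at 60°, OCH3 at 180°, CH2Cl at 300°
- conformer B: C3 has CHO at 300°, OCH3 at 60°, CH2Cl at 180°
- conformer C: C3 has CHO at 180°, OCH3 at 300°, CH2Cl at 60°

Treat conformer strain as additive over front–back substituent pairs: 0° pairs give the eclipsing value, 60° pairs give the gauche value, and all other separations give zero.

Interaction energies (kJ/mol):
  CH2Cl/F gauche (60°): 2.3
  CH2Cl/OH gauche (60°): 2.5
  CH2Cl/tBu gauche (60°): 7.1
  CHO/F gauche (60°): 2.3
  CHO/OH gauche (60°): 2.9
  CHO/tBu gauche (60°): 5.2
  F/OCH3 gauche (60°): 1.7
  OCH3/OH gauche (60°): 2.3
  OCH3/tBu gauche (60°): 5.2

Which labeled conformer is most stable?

C

A (staggered): F–CHO gauche, F–CH2Cl gauche, OH–CHO gauche, OH–OCH3 gauche, tBu–OCH3 gauche, tBu–CH2Cl gauche; 2.3 + 2.3 + 2.9 + 2.3 + 5.2 + 7.1 = 22.1 kJ/mol.
B (staggered): F–CHO gauche, F–OCH3 gauche, OH–OCH3 gauche, OH–CH2Cl gauche, tBu–CHO gauche, tBu–CH2Cl gauche; 2.3 + 1.7 + 2.3 + 2.5 + 5.2 + 7.1 = 21.1 kJ/mol.
C (staggered): F–OCH3 gauche, F–CH2Cl gauche, OH–CHO gauche, OH–CH2Cl gauche, tBu–CHO gauche, tBu–OCH3 gauche; 1.7 + 2.3 + 2.9 + 2.5 + 5.2 + 5.2 = 19.8 kJ/mol.
C has the lowest total (19.8 kJ/mol).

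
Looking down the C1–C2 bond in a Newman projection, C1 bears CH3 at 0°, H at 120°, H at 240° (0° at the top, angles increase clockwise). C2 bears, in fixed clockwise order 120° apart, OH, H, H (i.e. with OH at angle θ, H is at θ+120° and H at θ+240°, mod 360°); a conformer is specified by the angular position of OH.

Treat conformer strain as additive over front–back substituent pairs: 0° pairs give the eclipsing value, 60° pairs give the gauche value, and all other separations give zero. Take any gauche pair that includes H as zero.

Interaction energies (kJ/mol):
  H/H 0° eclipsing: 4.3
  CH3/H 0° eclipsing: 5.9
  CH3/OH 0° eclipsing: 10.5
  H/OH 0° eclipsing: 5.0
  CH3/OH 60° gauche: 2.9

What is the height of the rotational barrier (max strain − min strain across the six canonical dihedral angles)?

19.1 kJ/mol

OH at 0° (eclipsed): CH3–OH eclipsed, H–H eclipsed, H–H eclipsed; 10.5 + 4.3 + 4.3 = 19.1 kJ/mol.
OH at 60° (staggered): CH3–OH gauche; 2.9 = 2.9 kJ/mol.
OH at 120° (eclipsed): CH3–H eclipsed, H–OH eclipsed, H–H eclipsed; 5.9 + 5.0 + 4.3 = 15.2 kJ/mol.
OH at 180° (staggered): no non-H gauche contacts → 0.0 kJ/mol.
OH at 240° (eclipsed): CH3–H eclipsed, H–H eclipsed, H–OH eclipsed; 5.9 + 4.3 + 5.0 = 15.2 kJ/mol.
OH at 300° (staggered): CH3–OH gauche; 2.9 = 2.9 kJ/mol.
Max at 0° (19.1 kJ/mol), min at 180° (0.0 kJ/mol); barrier = 19.1 kJ/mol.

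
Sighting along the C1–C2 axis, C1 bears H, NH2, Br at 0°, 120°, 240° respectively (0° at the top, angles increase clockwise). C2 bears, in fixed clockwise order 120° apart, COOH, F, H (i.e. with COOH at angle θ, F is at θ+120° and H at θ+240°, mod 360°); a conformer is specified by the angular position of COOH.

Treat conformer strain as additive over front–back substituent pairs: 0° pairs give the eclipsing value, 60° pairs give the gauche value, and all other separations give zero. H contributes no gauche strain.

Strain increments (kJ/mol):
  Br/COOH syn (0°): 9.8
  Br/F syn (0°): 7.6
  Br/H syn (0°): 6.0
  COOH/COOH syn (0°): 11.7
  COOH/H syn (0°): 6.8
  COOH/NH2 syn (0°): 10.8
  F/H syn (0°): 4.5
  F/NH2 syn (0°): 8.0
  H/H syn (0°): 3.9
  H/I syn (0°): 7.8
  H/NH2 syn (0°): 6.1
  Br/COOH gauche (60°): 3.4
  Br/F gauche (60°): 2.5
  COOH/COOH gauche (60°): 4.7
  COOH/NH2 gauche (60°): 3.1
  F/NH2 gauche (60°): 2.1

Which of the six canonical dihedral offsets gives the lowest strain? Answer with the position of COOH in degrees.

300°

COOH at 0° (eclipsed): H(0°)/COOH(0°) eclipsed 6.8; NH2(120°)/F(120°) eclipsed 8.0; Br(240°)/H(240°) eclipsed 6.0 → 20.8 kJ/mol.
COOH at 60° (staggered): NH2(120°)/COOH(60°) gauche 3.1; NH2(120°)/F(180°) gauche 2.1; Br(240°)/F(180°) gauche 2.5 → 7.7 kJ/mol.
COOH at 120° (eclipsed): H(0°)/H(0°) eclipsed 3.9; NH2(120°)/COOH(120°) eclipsed 10.8; Br(240°)/F(240°) eclipsed 7.6 → 22.3 kJ/mol.
COOH at 180° (staggered): NH2(120°)/COOH(180°) gauche 3.1; Br(240°)/COOH(180°) gauche 3.4; Br(240°)/F(300°) gauche 2.5 → 9.0 kJ/mol.
COOH at 240° (eclipsed): H(0°)/F(0°) eclipsed 4.5; NH2(120°)/H(120°) eclipsed 6.1; Br(240°)/COOH(240°) eclipsed 9.8 → 20.4 kJ/mol.
COOH at 300° (staggered): NH2(120°)/F(60°) gauche 2.1; Br(240°)/COOH(300°) gauche 3.4 → 5.5 kJ/mol.
The minimum (5.5 kJ/mol) occurs with COOH at 300°.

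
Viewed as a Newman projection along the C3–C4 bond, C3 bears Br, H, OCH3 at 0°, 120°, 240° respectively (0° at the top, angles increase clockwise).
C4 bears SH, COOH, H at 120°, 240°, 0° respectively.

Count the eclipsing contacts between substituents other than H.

1

Non-H eclipsing pairs: OCH3(240°)/COOH(240°) — 1 interaction.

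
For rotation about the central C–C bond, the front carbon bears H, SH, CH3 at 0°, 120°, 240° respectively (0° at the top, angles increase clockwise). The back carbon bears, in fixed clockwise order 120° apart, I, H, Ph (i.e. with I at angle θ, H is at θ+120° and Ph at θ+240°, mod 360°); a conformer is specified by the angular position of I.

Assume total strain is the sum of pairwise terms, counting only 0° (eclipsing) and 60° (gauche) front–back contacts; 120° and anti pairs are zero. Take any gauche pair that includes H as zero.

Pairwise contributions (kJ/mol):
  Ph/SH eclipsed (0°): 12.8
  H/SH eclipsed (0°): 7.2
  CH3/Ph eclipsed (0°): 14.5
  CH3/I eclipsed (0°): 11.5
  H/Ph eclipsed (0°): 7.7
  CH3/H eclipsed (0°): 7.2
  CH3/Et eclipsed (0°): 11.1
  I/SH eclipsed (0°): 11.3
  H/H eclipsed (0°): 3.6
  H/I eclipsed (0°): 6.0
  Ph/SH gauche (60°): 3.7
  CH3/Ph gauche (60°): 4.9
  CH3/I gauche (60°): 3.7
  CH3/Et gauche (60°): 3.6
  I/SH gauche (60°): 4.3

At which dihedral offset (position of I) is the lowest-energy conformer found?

I at 0° (eclipsed): H(0°)/I(0°) eclipsed 6.0; SH(120°)/H(120°) eclipsed 7.2; CH3(240°)/Ph(240°) eclipsed 14.5 → 27.7 kJ/mol.
I at 60° (staggered): SH(120°)/I(60°) gauche 4.3; CH3(240°)/Ph(300°) gauche 4.9 → 9.2 kJ/mol.
I at 120° (eclipsed): H(0°)/Ph(0°) eclipsed 7.7; SH(120°)/I(120°) eclipsed 11.3; CH3(240°)/H(240°) eclipsed 7.2 → 26.2 kJ/mol.
I at 180° (staggered): SH(120°)/I(180°) gauche 4.3; SH(120°)/Ph(60°) gauche 3.7; CH3(240°)/I(180°) gauche 3.7 → 11.7 kJ/mol.
I at 240° (eclipsed): H(0°)/H(0°) eclipsed 3.6; SH(120°)/Ph(120°) eclipsed 12.8; CH3(240°)/I(240°) eclipsed 11.5 → 27.9 kJ/mol.
I at 300° (staggered): SH(120°)/Ph(180°) gauche 3.7; CH3(240°)/I(300°) gauche 3.7; CH3(240°)/Ph(180°) gauche 4.9 → 12.3 kJ/mol.
The minimum (9.2 kJ/mol) occurs with I at 60°.

60°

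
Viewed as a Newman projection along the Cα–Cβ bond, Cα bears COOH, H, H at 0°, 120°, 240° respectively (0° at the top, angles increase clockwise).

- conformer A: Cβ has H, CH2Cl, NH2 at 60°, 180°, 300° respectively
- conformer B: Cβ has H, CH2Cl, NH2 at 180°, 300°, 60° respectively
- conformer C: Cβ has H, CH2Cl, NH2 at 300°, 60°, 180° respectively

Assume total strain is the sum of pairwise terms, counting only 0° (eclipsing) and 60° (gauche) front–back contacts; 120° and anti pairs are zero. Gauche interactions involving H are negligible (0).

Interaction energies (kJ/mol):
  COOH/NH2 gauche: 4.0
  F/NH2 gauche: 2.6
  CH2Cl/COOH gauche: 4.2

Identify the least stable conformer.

A (staggered): COOH–NH2 gauche; 4.0 = 4.0 kJ/mol.
B (staggered): COOH–CH2Cl gauche, COOH–NH2 gauche; 4.2 + 4.0 = 8.2 kJ/mol.
C (staggered): COOH–CH2Cl gauche; 4.2 = 4.2 kJ/mol.
B has the highest total (8.2 kJ/mol).

B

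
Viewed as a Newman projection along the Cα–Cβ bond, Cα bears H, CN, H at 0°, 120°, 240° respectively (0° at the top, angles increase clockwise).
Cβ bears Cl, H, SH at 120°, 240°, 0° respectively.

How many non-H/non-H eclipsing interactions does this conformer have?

1

Non-H eclipsing pairs: CN(120°)/Cl(120°) — 1 interaction.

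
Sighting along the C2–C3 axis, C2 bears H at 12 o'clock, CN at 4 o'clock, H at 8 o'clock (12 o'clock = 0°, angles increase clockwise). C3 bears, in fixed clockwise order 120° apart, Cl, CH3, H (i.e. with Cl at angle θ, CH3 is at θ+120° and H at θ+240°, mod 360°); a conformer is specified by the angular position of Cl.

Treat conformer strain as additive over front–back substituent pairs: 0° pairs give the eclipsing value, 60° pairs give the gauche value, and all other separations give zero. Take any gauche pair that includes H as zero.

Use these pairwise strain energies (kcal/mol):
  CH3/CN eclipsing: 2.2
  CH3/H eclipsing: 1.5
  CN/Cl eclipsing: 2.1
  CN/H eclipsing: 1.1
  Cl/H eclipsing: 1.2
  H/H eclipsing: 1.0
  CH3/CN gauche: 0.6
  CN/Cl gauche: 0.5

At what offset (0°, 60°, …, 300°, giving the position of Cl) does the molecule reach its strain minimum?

Cl at 0° (eclipsed): H–Cl eclipsed, CN–CH3 eclipsed, H–H eclipsed; 1.2 + 2.2 + 1.0 = 4.4 kcal/mol.
Cl at 60° (staggered): CN–Cl gauche, CN–CH3 gauche; 0.5 + 0.6 = 1.1 kcal/mol.
Cl at 120° (eclipsed): H–H eclipsed, CN–Cl eclipsed, H–CH3 eclipsed; 1.0 + 2.1 + 1.5 = 4.6 kcal/mol.
Cl at 180° (staggered): CN–Cl gauche; 0.5 = 0.5 kcal/mol.
Cl at 240° (eclipsed): H–CH3 eclipsed, CN–H eclipsed, H–Cl eclipsed; 1.5 + 1.1 + 1.2 = 3.8 kcal/mol.
Cl at 300° (staggered): CN–CH3 gauche; 0.6 = 0.6 kcal/mol.
The minimum (0.5 kcal/mol) occurs with Cl at 180°.

180°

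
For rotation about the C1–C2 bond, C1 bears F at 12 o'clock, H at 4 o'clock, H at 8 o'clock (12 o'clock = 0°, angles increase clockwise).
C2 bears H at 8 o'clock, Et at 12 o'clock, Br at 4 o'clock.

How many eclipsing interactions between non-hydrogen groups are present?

1

Non-H eclipsing pairs: F(0°)/Et(0°) — 1 interaction.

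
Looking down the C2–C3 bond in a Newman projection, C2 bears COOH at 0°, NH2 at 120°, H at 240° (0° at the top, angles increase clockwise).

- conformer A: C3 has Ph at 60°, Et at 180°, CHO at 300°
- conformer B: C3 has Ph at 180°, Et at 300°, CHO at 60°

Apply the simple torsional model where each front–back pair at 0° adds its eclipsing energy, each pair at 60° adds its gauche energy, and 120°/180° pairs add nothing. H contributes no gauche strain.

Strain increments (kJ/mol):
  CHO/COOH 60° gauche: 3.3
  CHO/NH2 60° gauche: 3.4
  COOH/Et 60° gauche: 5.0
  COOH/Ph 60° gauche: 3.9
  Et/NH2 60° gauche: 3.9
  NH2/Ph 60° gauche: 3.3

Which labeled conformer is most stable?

A is staggered. COOH at 0° is gauche with Ph at 60° (3.9); COOH at 0° is gauche with CHO at 300° (3.3); NH2 at 120° is gauche with Ph at 60° (3.3); NH2 at 120° is gauche with Et at 180° (3.9). Total 14.4 kJ/mol.
B is staggered. COOH at 0° is gauche with Et at 300° (5.0); COOH at 0° is gauche with CHO at 60° (3.3); NH2 at 120° is gauche with Ph at 180° (3.3); NH2 at 120° is gauche with CHO at 60° (3.4). Total 15.0 kJ/mol.
A has the lowest total (14.4 kJ/mol).

A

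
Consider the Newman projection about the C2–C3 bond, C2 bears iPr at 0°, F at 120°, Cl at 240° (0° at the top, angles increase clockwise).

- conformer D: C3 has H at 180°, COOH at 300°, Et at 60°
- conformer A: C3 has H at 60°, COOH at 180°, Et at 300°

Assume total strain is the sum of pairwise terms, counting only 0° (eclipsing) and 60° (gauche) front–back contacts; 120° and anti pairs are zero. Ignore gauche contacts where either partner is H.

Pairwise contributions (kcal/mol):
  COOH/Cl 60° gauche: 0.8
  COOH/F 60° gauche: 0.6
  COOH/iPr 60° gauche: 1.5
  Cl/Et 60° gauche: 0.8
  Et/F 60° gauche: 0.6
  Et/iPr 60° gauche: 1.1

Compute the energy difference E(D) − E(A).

D is staggered. iPr at 0° is gauche with COOH at 300° (1.5); iPr at 0° is gauche with Et at 60° (1.1); F at 120° is gauche with Et at 60° (0.6); Cl at 240° is gauche with COOH at 300° (0.8). Total 4.0 kcal/mol.
A is staggered. iPr at 0° is gauche with Et at 300° (1.1); F at 120° is gauche with COOH at 180° (0.6); Cl at 240° is gauche with COOH at 180° (0.8); Cl at 240° is gauche with Et at 300° (0.8). Total 3.3 kcal/mol.
E(D) − E(A) = 4.0 − 3.3 = +0.7 kcal/mol.

+0.7 kcal/mol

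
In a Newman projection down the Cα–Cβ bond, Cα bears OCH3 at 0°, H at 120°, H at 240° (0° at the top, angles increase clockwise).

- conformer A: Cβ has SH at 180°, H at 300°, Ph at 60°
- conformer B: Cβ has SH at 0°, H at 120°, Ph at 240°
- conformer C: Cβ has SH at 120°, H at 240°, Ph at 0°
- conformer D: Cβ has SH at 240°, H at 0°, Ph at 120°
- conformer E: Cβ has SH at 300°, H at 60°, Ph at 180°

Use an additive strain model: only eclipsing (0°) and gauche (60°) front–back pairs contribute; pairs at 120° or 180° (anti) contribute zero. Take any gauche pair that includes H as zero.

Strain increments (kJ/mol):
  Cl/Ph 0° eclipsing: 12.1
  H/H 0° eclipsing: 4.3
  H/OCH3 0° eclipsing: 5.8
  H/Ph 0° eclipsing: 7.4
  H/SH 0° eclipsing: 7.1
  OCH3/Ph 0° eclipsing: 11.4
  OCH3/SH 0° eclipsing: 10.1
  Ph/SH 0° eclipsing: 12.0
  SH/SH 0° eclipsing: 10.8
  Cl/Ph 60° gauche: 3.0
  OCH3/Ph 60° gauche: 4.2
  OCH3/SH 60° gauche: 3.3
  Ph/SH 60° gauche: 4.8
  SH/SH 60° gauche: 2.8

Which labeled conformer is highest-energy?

C

A (staggered): OCH3(0°)/Ph(60°) gauche 4.2 → 4.2 kJ/mol.
B (eclipsed): OCH3(0°)/SH(0°) eclipsed 10.1; H(120°)/H(120°) eclipsed 4.3; H(240°)/Ph(240°) eclipsed 7.4 → 21.8 kJ/mol.
C (eclipsed): OCH3(0°)/Ph(0°) eclipsed 11.4; H(120°)/SH(120°) eclipsed 7.1; H(240°)/H(240°) eclipsed 4.3 → 22.8 kJ/mol.
D (eclipsed): OCH3(0°)/H(0°) eclipsed 5.8; H(120°)/Ph(120°) eclipsed 7.4; H(240°)/SH(240°) eclipsed 7.1 → 20.3 kJ/mol.
E (staggered): OCH3(0°)/SH(300°) gauche 3.3 → 3.3 kJ/mol.
C has the highest total (22.8 kJ/mol).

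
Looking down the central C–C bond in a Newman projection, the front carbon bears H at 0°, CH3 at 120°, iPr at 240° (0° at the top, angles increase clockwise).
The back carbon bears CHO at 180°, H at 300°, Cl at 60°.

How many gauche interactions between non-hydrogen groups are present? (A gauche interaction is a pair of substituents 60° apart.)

3

Non-H gauche pairs: CH3(120°)/CHO(180°); CH3(120°)/Cl(60°); iPr(240°)/CHO(180°) — 3 interactions.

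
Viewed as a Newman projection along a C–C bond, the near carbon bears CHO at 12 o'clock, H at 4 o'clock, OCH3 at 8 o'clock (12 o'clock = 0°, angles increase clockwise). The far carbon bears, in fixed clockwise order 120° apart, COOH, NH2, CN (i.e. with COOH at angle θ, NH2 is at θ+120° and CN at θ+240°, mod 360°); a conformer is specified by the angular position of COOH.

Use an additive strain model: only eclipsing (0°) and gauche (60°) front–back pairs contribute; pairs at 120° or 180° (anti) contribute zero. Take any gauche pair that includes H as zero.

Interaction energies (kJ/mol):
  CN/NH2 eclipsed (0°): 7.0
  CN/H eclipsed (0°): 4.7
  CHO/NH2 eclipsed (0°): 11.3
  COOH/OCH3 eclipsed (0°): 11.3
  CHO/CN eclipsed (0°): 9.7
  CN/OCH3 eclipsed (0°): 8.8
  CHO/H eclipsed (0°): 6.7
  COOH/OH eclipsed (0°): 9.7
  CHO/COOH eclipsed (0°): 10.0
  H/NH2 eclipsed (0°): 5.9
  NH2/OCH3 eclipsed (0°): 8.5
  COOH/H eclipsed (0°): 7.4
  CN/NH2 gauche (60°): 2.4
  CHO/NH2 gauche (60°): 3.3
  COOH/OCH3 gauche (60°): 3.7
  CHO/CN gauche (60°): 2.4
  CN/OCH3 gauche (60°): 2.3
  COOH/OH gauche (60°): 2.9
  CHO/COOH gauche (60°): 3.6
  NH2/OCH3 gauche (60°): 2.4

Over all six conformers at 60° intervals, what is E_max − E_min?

COOH at 0° (eclipsed): CHO(0°)/COOH(0°) eclipsed 10.0; H(120°)/NH2(120°) eclipsed 5.9; OCH3(240°)/CN(240°) eclipsed 8.8 → 24.7 kJ/mol.
COOH at 60° (staggered): CHO(0°)/COOH(60°) gauche 3.6; CHO(0°)/CN(300°) gauche 2.4; OCH3(240°)/NH2(180°) gauche 2.4; OCH3(240°)/CN(300°) gauche 2.3 → 10.7 kJ/mol.
COOH at 120° (eclipsed): CHO(0°)/CN(0°) eclipsed 9.7; H(120°)/COOH(120°) eclipsed 7.4; OCH3(240°)/NH2(240°) eclipsed 8.5 → 25.6 kJ/mol.
COOH at 180° (staggered): CHO(0°)/NH2(300°) gauche 3.3; CHO(0°)/CN(60°) gauche 2.4; OCH3(240°)/COOH(180°) gauche 3.7; OCH3(240°)/NH2(300°) gauche 2.4 → 11.8 kJ/mol.
COOH at 240° (eclipsed): CHO(0°)/NH2(0°) eclipsed 11.3; H(120°)/CN(120°) eclipsed 4.7; OCH3(240°)/COOH(240°) eclipsed 11.3 → 27.3 kJ/mol.
COOH at 300° (staggered): CHO(0°)/COOH(300°) gauche 3.6; CHO(0°)/NH2(60°) gauche 3.3; OCH3(240°)/COOH(300°) gauche 3.7; OCH3(240°)/CN(180°) gauche 2.3 → 12.9 kJ/mol.
Max at 240° (27.3 kJ/mol), min at 60° (10.7 kJ/mol); barrier = 16.6 kJ/mol.

16.6 kJ/mol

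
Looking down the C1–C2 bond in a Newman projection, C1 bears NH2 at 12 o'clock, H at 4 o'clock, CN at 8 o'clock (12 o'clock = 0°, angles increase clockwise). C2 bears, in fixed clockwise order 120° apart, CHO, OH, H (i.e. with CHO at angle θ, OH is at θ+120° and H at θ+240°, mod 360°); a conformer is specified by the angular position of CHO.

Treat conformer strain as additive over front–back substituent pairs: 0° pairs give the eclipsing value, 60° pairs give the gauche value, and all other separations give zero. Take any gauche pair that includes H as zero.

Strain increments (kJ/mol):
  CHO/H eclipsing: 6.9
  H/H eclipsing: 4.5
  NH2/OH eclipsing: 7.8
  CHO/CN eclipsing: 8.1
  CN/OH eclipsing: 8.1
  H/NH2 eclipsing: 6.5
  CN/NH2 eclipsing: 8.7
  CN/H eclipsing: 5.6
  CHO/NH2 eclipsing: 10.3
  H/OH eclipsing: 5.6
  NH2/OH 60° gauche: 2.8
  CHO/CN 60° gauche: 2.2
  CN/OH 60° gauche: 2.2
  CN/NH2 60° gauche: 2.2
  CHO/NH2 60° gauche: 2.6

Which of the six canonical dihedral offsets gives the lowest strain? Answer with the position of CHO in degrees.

60°

CHO at 0° is eclipsed. NH2 at 0° is eclipsed with CHO at 0° (10.3); H at 120° is eclipsed with OH at 120° (5.6); CN at 240° is eclipsed with H at 240° (5.6). Total 21.5 kJ/mol.
CHO at 60° is staggered. NH2 at 0° is gauche with CHO at 60° (2.6); CN at 240° is gauche with OH at 180° (2.2). Total 4.8 kJ/mol.
CHO at 120° is eclipsed. NH2 at 0° is eclipsed with H at 0° (6.5); H at 120° is eclipsed with CHO at 120° (6.9); CN at 240° is eclipsed with OH at 240° (8.1). Total 21.5 kJ/mol.
CHO at 180° is staggered. NH2 at 0° is gauche with OH at 300° (2.8); CN at 240° is gauche with CHO at 180° (2.2); CN at 240° is gauche with OH at 300° (2.2). Total 7.2 kJ/mol.
CHO at 240° is eclipsed. NH2 at 0° is eclipsed with OH at 0° (7.8); H at 120° is eclipsed with H at 120° (4.5); CN at 240° is eclipsed with CHO at 240° (8.1). Total 20.4 kJ/mol.
CHO at 300° is staggered. NH2 at 0° is gauche with CHO at 300° (2.6); NH2 at 0° is gauche with OH at 60° (2.8); CN at 240° is gauche with CHO at 300° (2.2). Total 7.6 kJ/mol.
The minimum (4.8 kJ/mol) occurs with CHO at 60°.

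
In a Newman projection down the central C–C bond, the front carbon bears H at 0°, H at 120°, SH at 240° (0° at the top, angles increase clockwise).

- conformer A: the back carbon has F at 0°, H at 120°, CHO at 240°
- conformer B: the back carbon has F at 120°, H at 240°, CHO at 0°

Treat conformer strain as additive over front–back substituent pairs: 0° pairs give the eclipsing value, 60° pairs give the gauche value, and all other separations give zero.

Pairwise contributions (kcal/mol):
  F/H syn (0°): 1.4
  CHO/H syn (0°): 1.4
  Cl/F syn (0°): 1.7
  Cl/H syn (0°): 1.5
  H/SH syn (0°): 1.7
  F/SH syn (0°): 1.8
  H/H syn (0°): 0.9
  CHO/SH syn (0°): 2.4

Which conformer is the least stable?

A (eclipsed): H(0°)/F(0°) eclipsed 1.4; H(120°)/H(120°) eclipsed 0.9; SH(240°)/CHO(240°) eclipsed 2.4 → 4.7 kcal/mol.
B (eclipsed): H(0°)/CHO(0°) eclipsed 1.4; H(120°)/F(120°) eclipsed 1.4; SH(240°)/H(240°) eclipsed 1.7 → 4.5 kcal/mol.
A has the highest total (4.7 kcal/mol).

A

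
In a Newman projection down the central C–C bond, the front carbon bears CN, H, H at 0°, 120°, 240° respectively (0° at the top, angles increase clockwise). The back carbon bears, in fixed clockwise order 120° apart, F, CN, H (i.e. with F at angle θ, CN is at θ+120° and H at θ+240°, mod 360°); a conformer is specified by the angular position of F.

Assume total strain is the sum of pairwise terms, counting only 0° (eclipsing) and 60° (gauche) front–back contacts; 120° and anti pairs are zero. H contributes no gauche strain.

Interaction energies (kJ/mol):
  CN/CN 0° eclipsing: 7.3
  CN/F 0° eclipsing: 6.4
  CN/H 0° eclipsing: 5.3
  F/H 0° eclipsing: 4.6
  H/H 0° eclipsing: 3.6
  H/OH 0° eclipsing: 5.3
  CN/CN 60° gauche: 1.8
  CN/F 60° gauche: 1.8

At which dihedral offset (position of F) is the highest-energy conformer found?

F at 0° is eclipsed. CN at 0° is eclipsed with F at 0° (6.4); H at 120° is eclipsed with CN at 120° (5.3); H at 240° is eclipsed with H at 240° (3.6). Total 15.3 kJ/mol.
F at 60° is staggered. CN at 0° is gauche with F at 60° (1.8). Total 1.8 kJ/mol.
F at 120° is eclipsed. CN at 0° is eclipsed with H at 0° (5.3); H at 120° is eclipsed with F at 120° (4.6); H at 240° is eclipsed with CN at 240° (5.3). Total 15.2 kJ/mol.
F at 180° is staggered. CN at 0° is gauche with CN at 300° (1.8). Total 1.8 kJ/mol.
F at 240° is eclipsed. CN at 0° is eclipsed with CN at 0° (7.3); H at 120° is eclipsed with H at 120° (3.6); H at 240° is eclipsed with F at 240° (4.6). Total 15.5 kJ/mol.
F at 300° is staggered. CN at 0° is gauche with F at 300° (1.8); CN at 0° is gauche with CN at 60° (1.8). Total 3.6 kJ/mol.
The maximum (15.5 kJ/mol) occurs with F at 240°.

240°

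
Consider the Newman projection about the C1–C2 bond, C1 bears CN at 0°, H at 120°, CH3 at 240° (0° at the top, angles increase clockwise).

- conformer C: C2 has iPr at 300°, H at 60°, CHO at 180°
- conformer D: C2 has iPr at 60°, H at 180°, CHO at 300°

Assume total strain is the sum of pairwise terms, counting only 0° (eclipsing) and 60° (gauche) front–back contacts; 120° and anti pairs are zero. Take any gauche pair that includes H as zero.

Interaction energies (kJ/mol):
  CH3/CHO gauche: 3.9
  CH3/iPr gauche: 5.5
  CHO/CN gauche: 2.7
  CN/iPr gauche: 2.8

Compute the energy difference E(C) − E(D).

+2.8 kJ/mol

C is staggered. CN at 0° is gauche with iPr at 300° (2.8); CH3 at 240° is gauche with iPr at 300° (5.5); CH3 at 240° is gauche with CHO at 180° (3.9). Total 12.2 kJ/mol.
D is staggered. CN at 0° is gauche with iPr at 60° (2.8); CN at 0° is gauche with CHO at 300° (2.7); CH3 at 240° is gauche with CHO at 300° (3.9). Total 9.4 kJ/mol.
E(C) − E(D) = 12.2 − 9.4 = +2.8 kJ/mol.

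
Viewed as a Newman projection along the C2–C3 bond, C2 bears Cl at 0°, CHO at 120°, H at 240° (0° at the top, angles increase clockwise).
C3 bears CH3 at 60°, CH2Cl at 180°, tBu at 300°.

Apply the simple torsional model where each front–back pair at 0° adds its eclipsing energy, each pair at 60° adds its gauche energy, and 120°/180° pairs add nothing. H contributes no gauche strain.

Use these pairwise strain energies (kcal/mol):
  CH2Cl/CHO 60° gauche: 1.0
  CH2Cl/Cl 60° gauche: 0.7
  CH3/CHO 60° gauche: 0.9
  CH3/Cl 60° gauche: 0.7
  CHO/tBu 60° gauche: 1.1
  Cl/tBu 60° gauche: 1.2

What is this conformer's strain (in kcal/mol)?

This conformer (staggered): Cl(0°)/CH3(60°) gauche 0.7; Cl(0°)/tBu(300°) gauche 1.2; CHO(120°)/CH3(60°) gauche 0.9; CHO(120°)/CH2Cl(180°) gauche 1.0 → 3.8 kcal/mol.

3.8 kcal/mol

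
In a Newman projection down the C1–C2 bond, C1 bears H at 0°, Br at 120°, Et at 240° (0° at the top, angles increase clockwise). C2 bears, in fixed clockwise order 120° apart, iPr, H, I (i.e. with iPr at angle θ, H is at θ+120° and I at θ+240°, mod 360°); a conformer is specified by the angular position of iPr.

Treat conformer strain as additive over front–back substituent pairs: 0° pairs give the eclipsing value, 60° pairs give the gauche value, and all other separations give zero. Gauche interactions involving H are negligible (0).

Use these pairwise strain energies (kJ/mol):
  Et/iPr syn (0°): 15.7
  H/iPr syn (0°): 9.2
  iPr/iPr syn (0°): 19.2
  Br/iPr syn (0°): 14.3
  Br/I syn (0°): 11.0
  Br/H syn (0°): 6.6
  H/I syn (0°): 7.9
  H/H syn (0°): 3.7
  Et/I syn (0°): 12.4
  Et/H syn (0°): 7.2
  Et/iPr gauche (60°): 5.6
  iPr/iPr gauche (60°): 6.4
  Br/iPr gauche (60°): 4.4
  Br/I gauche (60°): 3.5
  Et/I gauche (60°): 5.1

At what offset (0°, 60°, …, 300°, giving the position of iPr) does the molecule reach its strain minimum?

iPr at 0° is eclipsed. H at 0° is eclipsed with iPr at 0° (9.2); Br at 120° is eclipsed with H at 120° (6.6); Et at 240° is eclipsed with I at 240° (12.4). Total 28.2 kJ/mol.
iPr at 60° is staggered. Br at 120° is gauche with iPr at 60° (4.4); Et at 240° is gauche with I at 300° (5.1). Total 9.5 kJ/mol.
iPr at 120° is eclipsed. H at 0° is eclipsed with I at 0° (7.9); Br at 120° is eclipsed with iPr at 120° (14.3); Et at 240° is eclipsed with H at 240° (7.2). Total 29.4 kJ/mol.
iPr at 180° is staggered. Br at 120° is gauche with iPr at 180° (4.4); Br at 120° is gauche with I at 60° (3.5); Et at 240° is gauche with iPr at 180° (5.6). Total 13.5 kJ/mol.
iPr at 240° is eclipsed. H at 0° is eclipsed with H at 0° (3.7); Br at 120° is eclipsed with I at 120° (11.0); Et at 240° is eclipsed with iPr at 240° (15.7). Total 30.4 kJ/mol.
iPr at 300° is staggered. Br at 120° is gauche with I at 180° (3.5); Et at 240° is gauche with iPr at 300° (5.6); Et at 240° is gauche with I at 180° (5.1). Total 14.2 kJ/mol.
The minimum (9.5 kJ/mol) occurs with iPr at 60°.

60°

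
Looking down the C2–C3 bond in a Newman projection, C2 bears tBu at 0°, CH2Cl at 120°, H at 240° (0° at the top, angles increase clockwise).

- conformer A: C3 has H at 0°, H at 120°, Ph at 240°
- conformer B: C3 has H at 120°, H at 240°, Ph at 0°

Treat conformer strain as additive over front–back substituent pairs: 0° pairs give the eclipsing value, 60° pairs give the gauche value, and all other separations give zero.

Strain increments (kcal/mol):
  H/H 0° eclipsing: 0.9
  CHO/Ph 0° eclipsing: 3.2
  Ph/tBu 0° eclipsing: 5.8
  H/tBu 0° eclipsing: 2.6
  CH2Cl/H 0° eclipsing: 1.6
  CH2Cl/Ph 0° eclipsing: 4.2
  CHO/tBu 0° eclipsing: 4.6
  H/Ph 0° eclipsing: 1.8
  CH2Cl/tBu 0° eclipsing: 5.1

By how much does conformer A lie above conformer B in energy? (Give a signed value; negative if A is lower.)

A (eclipsed): tBu–H eclipsed, CH2Cl–H eclipsed, H–Ph eclipsed; 2.6 + 1.6 + 1.8 = 6.0 kcal/mol.
B (eclipsed): tBu–Ph eclipsed, CH2Cl–H eclipsed, H–H eclipsed; 5.8 + 1.6 + 0.9 = 8.3 kcal/mol.
E(A) − E(B) = 6.0 − 8.3 = -2.3 kcal/mol.

-2.3 kcal/mol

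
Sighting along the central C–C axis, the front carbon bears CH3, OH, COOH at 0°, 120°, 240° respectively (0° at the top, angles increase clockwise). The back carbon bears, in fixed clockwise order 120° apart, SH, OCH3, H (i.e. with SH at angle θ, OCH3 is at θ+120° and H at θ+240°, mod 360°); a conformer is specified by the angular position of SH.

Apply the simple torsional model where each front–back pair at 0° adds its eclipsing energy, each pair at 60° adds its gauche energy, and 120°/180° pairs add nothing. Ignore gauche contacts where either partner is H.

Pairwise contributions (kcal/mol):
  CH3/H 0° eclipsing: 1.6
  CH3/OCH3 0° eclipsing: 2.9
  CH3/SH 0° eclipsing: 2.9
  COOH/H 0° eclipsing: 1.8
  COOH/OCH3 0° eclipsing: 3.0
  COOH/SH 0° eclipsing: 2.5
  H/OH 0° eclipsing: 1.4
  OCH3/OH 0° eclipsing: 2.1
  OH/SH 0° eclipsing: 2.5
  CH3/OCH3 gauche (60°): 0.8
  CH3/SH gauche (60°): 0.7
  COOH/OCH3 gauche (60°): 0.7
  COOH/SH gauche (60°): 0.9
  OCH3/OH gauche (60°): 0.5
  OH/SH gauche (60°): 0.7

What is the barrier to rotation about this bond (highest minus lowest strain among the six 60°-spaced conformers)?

SH at 0° (eclipsed): CH3–SH eclipsed, OH–OCH3 eclipsed, COOH–H eclipsed; 2.9 + 2.1 + 1.8 = 6.8 kcal/mol.
SH at 60° (staggered): CH3–SH gauche, OH–SH gauche, OH–OCH3 gauche, COOH–OCH3 gauche; 0.7 + 0.7 + 0.5 + 0.7 = 2.6 kcal/mol.
SH at 120° (eclipsed): CH3–H eclipsed, OH–SH eclipsed, COOH–OCH3 eclipsed; 1.6 + 2.5 + 3.0 = 7.1 kcal/mol.
SH at 180° (staggered): CH3–OCH3 gauche, OH–SH gauche, COOH–SH gauche, COOH–OCH3 gauche; 0.8 + 0.7 + 0.9 + 0.7 = 3.1 kcal/mol.
SH at 240° (eclipsed): CH3–OCH3 eclipsed, OH–H eclipsed, COOH–SH eclipsed; 2.9 + 1.4 + 2.5 = 6.8 kcal/mol.
SH at 300° (staggered): CH3–SH gauche, CH3–OCH3 gauche, OH–OCH3 gauche, COOH–SH gauche; 0.7 + 0.8 + 0.5 + 0.9 = 2.9 kcal/mol.
Max at 120° (7.1 kcal/mol), min at 60° (2.6 kcal/mol); barrier = 4.5 kcal/mol.

4.5 kcal/mol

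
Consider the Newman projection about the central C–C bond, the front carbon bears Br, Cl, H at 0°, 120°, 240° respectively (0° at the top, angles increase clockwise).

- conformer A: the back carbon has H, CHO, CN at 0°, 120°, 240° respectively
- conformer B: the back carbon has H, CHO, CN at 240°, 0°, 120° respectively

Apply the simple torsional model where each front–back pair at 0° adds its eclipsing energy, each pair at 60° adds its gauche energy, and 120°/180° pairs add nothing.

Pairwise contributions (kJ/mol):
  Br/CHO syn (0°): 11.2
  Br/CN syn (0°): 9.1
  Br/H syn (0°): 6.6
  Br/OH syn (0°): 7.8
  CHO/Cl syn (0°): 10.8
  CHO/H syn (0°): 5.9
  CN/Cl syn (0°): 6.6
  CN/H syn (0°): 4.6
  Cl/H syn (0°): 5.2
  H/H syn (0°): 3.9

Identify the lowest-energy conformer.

B

A (eclipsed): Br(0°)/H(0°) eclipsed 6.6; Cl(120°)/CHO(120°) eclipsed 10.8; H(240°)/CN(240°) eclipsed 4.6 → 22.0 kJ/mol.
B (eclipsed): Br(0°)/CHO(0°) eclipsed 11.2; Cl(120°)/CN(120°) eclipsed 6.6; H(240°)/H(240°) eclipsed 3.9 → 21.7 kJ/mol.
B has the lowest total (21.7 kJ/mol).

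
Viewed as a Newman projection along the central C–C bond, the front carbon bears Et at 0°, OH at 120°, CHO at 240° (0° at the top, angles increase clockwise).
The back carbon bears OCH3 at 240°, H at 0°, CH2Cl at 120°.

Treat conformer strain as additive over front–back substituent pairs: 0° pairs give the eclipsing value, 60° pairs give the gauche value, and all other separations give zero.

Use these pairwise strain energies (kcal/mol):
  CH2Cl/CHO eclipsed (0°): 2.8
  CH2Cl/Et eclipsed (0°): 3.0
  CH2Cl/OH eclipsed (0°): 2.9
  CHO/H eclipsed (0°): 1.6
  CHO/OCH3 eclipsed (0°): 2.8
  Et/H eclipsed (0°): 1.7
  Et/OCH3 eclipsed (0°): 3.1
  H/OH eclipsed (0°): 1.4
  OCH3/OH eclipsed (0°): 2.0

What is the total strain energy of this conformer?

This conformer is eclipsed. Et at 0° is eclipsed with H at 0° (1.7); OH at 120° is eclipsed with CH2Cl at 120° (2.9); CHO at 240° is eclipsed with OCH3 at 240° (2.8). Total 7.4 kcal/mol.

7.4 kcal/mol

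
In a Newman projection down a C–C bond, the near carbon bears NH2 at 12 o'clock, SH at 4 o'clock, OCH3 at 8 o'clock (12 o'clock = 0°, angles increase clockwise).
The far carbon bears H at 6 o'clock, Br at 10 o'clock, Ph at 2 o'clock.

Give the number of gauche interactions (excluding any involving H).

4

Non-H gauche pairs: NH2(0°)/Br(300°); NH2(0°)/Ph(60°); SH(120°)/Ph(60°); OCH3(240°)/Br(300°) — 4 interactions.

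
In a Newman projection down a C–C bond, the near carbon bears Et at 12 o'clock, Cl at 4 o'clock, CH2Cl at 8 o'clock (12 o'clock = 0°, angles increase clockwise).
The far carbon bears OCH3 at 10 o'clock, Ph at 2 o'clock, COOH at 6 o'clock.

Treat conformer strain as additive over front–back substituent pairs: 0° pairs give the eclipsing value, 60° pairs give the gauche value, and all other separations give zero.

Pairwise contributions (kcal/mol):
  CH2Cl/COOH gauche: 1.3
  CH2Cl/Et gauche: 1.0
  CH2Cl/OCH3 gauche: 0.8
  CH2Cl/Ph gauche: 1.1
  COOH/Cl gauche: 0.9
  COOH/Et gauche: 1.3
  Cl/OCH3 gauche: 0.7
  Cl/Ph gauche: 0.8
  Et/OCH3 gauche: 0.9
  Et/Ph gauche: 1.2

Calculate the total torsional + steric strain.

5.9 kcal/mol

This conformer is staggered. Et at 0° is gauche with OCH3 at 300° (0.9); Et at 0° is gauche with Ph at 60° (1.2); Cl at 120° is gauche with Ph at 60° (0.8); Cl at 120° is gauche with COOH at 180° (0.9); CH2Cl at 240° is gauche with OCH3 at 300° (0.8); CH2Cl at 240° is gauche with COOH at 180° (1.3). Total 5.9 kcal/mol.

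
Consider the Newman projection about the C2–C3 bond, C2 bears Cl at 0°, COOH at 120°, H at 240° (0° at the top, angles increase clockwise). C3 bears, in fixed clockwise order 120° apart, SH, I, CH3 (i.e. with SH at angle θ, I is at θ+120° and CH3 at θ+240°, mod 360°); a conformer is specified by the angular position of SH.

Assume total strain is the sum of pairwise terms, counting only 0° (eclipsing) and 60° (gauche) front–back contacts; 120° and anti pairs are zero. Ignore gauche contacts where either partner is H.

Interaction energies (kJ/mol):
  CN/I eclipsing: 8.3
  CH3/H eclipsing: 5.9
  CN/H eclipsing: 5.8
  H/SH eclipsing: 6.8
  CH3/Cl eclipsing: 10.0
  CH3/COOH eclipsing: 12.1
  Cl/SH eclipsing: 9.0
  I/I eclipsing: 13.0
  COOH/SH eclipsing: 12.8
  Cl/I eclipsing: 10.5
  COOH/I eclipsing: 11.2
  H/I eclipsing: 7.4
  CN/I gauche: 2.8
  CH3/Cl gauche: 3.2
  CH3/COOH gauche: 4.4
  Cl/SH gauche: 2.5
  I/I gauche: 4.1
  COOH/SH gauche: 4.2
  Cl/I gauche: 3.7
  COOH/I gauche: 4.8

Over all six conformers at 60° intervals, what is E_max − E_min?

15.5 kJ/mol

SH at 0° (eclipsed): Cl(0°)/SH(0°) eclipsed 9.0; COOH(120°)/I(120°) eclipsed 11.2; H(240°)/CH3(240°) eclipsed 5.9 → 26.1 kJ/mol.
SH at 60° (staggered): Cl(0°)/SH(60°) gauche 2.5; Cl(0°)/CH3(300°) gauche 3.2; COOH(120°)/SH(60°) gauche 4.2; COOH(120°)/I(180°) gauche 4.8 → 14.7 kJ/mol.
SH at 120° (eclipsed): Cl(0°)/CH3(0°) eclipsed 10.0; COOH(120°)/SH(120°) eclipsed 12.8; H(240°)/I(240°) eclipsed 7.4 → 30.2 kJ/mol.
SH at 180° (staggered): Cl(0°)/I(300°) gauche 3.7; Cl(0°)/CH3(60°) gauche 3.2; COOH(120°)/SH(180°) gauche 4.2; COOH(120°)/CH3(60°) gauche 4.4 → 15.5 kJ/mol.
SH at 240° (eclipsed): Cl(0°)/I(0°) eclipsed 10.5; COOH(120°)/CH3(120°) eclipsed 12.1; H(240°)/SH(240°) eclipsed 6.8 → 29.4 kJ/mol.
SH at 300° (staggered): Cl(0°)/SH(300°) gauche 2.5; Cl(0°)/I(60°) gauche 3.7; COOH(120°)/I(60°) gauche 4.8; COOH(120°)/CH3(180°) gauche 4.4 → 15.4 kJ/mol.
Max at 120° (30.2 kJ/mol), min at 60° (14.7 kJ/mol); barrier = 15.5 kJ/mol.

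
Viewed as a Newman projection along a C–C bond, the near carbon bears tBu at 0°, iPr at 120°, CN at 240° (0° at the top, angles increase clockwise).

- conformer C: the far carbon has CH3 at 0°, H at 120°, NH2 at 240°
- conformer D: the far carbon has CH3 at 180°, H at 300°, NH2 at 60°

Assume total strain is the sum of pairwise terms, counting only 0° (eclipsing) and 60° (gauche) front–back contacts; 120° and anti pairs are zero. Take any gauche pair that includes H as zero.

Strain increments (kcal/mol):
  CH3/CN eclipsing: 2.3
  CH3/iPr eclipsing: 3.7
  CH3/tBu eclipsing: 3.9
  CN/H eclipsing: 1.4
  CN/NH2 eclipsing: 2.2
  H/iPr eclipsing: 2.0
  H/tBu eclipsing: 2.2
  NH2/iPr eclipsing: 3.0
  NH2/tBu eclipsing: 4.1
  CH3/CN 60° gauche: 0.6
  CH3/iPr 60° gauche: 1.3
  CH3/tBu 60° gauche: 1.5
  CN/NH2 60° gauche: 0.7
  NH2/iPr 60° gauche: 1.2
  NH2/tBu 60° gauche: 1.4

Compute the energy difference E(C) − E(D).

+3.6 kcal/mol

C is eclipsed. tBu at 0° is eclipsed with CH3 at 0° (3.9); iPr at 120° is eclipsed with H at 120° (2.0); CN at 240° is eclipsed with NH2 at 240° (2.2). Total 8.1 kcal/mol.
D is staggered. tBu at 0° is gauche with NH2 at 60° (1.4); iPr at 120° is gauche with CH3 at 180° (1.3); iPr at 120° is gauche with NH2 at 60° (1.2); CN at 240° is gauche with CH3 at 180° (0.6). Total 4.5 kcal/mol.
E(C) − E(D) = 8.1 − 4.5 = +3.6 kcal/mol.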